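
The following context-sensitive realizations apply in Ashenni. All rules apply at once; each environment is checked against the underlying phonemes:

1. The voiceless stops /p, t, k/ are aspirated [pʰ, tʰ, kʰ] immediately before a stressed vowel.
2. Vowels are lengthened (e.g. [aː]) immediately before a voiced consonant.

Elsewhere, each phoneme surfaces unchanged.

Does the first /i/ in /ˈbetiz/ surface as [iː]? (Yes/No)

/i/ (between /t/ and /z/): before a voiced consonant, so rule 2 applies → [iː].
The actual realization is [iː], which matches [iː].

Yes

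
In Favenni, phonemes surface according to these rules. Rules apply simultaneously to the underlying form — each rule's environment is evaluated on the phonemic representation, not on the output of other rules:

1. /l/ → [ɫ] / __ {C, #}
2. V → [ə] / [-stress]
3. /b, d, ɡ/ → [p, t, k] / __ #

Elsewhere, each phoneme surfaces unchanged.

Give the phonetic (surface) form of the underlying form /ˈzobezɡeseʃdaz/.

/z/ (word-initial) is unaffected → [z].
/o/ — between /z/ and /b/; rule 2 does not apply here → [o].
/b/ — between /o/ and /e/; rule 3 does not apply here → [b].
/e/ — between /b/ and /z/, in an unstressed syllable — surfaces as [ə] (rule 2).
/z/ — not in any rule's target class → [z].
/ɡ/ (between /z/ and /e/): rule 3 targets it, but not word-finally → unchanged [ɡ].
/e/ (between /ɡ/ and /s/) occurs in an unstressed syllable → [ə] by rule 2.
/s/ — not in any rule's target class → [s].
/e/ — between /s/ and /ʃ/, in an unstressed syllable — surfaces as [ə] (rule 2).
/ʃ/ (between /e/ and /d/): no rule targets it → [ʃ].
/d/ — between /ʃ/ and /a/; rule 3 does not apply here → [d].
/a/ meets the environment for rule 2 (in an unstressed syllable) → [ə].
/z/ — not in any rule's target class → [z].

[ˈzobəzɡəsəʃdəz]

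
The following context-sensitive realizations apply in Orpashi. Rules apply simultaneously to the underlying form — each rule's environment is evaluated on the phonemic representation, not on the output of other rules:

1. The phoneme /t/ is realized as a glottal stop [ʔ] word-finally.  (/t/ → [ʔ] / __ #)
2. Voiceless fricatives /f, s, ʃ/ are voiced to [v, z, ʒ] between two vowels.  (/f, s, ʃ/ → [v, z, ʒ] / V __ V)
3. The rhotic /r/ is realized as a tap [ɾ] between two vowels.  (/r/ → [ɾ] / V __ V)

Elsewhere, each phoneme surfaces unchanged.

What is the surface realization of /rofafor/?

[rovavor]

/r/ (word-initial) fails the environment for rule 3, so it stays [r].
Rule 2 applies to /f/ (between /o/ and /a/: between two vowels) → [v].
/f/ meets the environment for rule 2 (between two vowels) → [v].
/r/ (word-final) fails the environment for rule 3, so it stays [r].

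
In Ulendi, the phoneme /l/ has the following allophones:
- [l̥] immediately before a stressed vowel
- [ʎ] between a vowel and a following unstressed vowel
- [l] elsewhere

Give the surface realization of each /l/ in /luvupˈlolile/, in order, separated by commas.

[l], [l̥], [ʎ], [ʎ]

Occurrence 1 (position 1): no conditioning environment matches → elsewhere allophone [l].
Occurrence 2 (position 6): immediately before a stressed vowel → [l̥].
Occurrence 3 (position 8): between a vowel and a following unstressed vowel → [ʎ].
Occurrence 4 (position 10): between a vowel and a following unstressed vowel → [ʎ].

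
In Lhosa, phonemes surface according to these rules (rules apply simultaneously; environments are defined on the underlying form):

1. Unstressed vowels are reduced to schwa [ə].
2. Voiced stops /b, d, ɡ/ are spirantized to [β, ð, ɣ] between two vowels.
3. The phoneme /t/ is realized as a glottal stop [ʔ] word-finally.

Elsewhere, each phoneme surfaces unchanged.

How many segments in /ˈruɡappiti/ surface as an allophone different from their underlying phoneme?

4

Segments that undergo a rule: /ɡ/ → [ɣ] (rule 2); /a/ → [ə] (rule 1); /i/ → [ə] (rule 1); /i/ → [ə] (rule 1).
All other segments surface unchanged.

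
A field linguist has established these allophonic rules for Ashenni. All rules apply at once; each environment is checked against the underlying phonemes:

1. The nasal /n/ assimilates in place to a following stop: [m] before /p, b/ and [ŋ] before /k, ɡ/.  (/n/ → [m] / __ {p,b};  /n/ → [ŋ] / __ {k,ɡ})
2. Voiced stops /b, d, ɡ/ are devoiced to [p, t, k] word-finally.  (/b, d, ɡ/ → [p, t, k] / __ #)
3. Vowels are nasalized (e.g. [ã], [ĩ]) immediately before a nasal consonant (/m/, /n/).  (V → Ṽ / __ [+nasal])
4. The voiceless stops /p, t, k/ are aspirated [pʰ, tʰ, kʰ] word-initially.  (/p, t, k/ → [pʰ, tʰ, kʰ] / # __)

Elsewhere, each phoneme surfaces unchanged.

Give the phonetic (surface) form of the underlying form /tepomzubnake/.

/t/ (word-initial) occurs word-initially → [tʰ] by rule 4.
/e/ (between /t/ and /p/) fails the environment for rule 3, so it stays [e].
/p/ — between /e/ and /o/; rule 4 does not apply here → [p].
/o/ meets the environment for rule 3 (before a nasal consonant) → [õ].
/m/ — not in any rule's target class → [m].
/z/ — not in any rule's target class → [z].
/u/ — between /z/ and /b/; rule 3 does not apply here → [u].
/b/ (between /u/ and /n/): rule 2 targets it, but not word-finally → unchanged [b].
/n/ (between /b/ and /a/) is in the target of rule 1 but the environment (before a labial or velar stop) is not met → [n].
/a/ (between /n/ and /k/) is in the target of rule 3 but the environment (before a nasal consonant) is not met → [a].
/k/ (between /a/ and /e/) fails the environment for rule 4, so it stays [k].
/e/ (word-final) fails the environment for rule 3, so it stays [e].

[tʰepõmzubnake]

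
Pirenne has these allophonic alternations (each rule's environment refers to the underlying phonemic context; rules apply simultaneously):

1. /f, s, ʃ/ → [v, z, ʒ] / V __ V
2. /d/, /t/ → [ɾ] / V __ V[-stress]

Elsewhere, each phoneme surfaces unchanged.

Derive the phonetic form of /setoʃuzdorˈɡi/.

/s/ (word-initial): rule 1 targets it, but not between two vowels → unchanged [s].
/e/ — not in any rule's target class → [e].
/t/ — between /e/ and /o/, between a vowel and a following unstressed vowel — surfaces as [ɾ] (rule 2).
/o/ (between /t/ and /ʃ/) is unaffected → [o].
/ʃ/ (between /o/ and /u/): between two vowels, so rule 1 applies → [ʒ].
/u/ (between /ʃ/ and /z/): no rule targets it → [u].
/z/ stays [z].
/d/ — between /z/ and /o/; rule 2 does not apply here → [d].
/o/ stays [o].
/r/ (between /o/ and /ɡ/): no rule targets it → [r].
/ɡ/ — not in any rule's target class → [ɡ].
/i/ stays [i].

[seɾoʒuzdorˈɡi]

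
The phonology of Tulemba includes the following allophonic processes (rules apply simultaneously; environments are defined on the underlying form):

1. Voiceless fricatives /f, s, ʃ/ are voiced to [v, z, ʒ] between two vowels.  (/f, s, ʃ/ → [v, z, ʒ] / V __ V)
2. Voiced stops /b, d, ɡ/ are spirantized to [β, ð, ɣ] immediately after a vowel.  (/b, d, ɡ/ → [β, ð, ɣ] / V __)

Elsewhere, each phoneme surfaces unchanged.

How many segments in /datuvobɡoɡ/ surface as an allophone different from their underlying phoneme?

Segments that undergo a rule: /b/ → [β] (rule 2); /ɡ/ → [ɣ] (rule 2).
All other segments surface unchanged.

2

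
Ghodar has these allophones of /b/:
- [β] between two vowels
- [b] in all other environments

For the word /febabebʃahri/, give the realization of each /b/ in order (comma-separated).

[β], [β], [b]

Occurrence 1 (position 3): between two vowels → [β].
Occurrence 2 (position 5): between two vowels → [β].
Occurrence 3 (position 7): no conditioning environment matches → elsewhere allophone [b].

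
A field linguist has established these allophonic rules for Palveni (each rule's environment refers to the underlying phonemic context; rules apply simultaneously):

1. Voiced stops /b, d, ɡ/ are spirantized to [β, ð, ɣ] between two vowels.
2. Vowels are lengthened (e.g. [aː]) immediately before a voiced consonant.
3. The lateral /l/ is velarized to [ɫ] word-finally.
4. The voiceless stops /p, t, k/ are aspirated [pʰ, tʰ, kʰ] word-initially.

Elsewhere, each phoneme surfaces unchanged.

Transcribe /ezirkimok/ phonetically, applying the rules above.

/e/ meets the environment for rule 2 (before a voiced consonant) → [eː].
/i/ meets the environment for rule 2 (before a voiced consonant) → [iː].
/k/ — between /r/ and /i/; rule 4 does not apply here → [k].
Rule 2 applies to /i/ (between /k/ and /m/: before a voiced consonant) → [iː].
/o/ (between /m/ and /k/) is in the target of rule 2 but the environment (before a voiced consonant) is not met → [o].
/k/ (word-final): rule 4 targets it, but not word-initially → unchanged [k].

[eːziːrkiːmok]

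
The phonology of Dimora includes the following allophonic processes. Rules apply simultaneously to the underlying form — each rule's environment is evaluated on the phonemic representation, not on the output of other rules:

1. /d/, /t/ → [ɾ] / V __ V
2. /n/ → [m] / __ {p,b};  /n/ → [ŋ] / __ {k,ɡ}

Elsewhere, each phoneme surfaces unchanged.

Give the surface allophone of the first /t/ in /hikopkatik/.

[ɾ]

/t/ meets the environment for rule 1 (between two vowels) → [ɾ].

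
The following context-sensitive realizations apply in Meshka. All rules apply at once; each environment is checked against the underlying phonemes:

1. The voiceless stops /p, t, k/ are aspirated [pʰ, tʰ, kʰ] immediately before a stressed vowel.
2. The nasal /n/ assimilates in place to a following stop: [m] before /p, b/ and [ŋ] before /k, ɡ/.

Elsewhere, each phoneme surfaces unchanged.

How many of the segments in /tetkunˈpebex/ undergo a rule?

2

Segments that undergo a rule: /n/ → [m] (rule 2); /p/ → [pʰ] (rule 1).
All other segments surface unchanged.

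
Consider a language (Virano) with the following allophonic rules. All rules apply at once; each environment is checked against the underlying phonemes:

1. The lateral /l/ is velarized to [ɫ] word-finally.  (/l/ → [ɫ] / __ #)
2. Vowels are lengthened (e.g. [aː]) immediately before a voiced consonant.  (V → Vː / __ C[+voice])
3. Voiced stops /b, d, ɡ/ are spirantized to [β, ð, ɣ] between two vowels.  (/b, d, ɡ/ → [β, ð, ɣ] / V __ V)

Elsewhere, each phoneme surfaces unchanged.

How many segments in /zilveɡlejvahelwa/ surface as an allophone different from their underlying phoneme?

4

Segments that undergo a rule: /i/ → [iː] (rule 2); /e/ → [eː] (rule 2); /e/ → [eː] (rule 2); /e/ → [eː] (rule 2).
All other segments surface unchanged.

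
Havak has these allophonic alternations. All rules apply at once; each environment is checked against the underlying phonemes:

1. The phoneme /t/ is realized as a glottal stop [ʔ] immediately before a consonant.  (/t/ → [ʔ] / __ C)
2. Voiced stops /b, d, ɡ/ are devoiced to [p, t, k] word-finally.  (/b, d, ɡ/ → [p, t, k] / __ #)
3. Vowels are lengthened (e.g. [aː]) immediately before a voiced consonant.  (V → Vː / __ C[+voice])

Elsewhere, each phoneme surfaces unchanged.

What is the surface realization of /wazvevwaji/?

/w/ (word-initial) is unaffected → [w].
/a/ (between /w/ and /z/) occurs before a voiced consonant → [aː] by rule 3.
/z/ (between /a/ and /v/) is unaffected → [z].
/v/ stays [v].
/e/ meets the environment for rule 3 (before a voiced consonant) → [eː].
/v/ — not in any rule's target class → [v].
/w/ stays [w].
Rule 3 applies to /a/ (between /w/ and /j/: before a voiced consonant) → [aː].
/j/ (between /a/ and /i/): no rule targets it → [j].
/i/ — word-final; rule 3 does not apply here → [i].

[waːzveːvwaːji]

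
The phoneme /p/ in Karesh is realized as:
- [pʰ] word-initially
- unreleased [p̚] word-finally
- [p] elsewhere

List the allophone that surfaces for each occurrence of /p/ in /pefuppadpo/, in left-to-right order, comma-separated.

[pʰ], [p], [p], [p]

Occurrence 1 (position 1): word-initially → [pʰ].
Occurrence 2 (position 5): no conditioning environment matches → elsewhere allophone [p].
Occurrence 3 (position 6): no conditioning environment matches → elsewhere allophone [p].
Occurrence 4 (position 9): no conditioning environment matches → elsewhere allophone [p].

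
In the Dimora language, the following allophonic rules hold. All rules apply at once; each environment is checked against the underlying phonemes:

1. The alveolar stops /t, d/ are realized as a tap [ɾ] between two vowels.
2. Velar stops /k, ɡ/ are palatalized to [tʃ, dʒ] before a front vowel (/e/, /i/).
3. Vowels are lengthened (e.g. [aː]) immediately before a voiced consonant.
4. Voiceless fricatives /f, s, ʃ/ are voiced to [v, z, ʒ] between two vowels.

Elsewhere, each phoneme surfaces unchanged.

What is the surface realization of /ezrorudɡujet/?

[eːzroːruːdɡuːjet]

/e/ (word-initial): before a voiced consonant, so rule 3 applies → [eː].
/z/ stays [z].
/r/ stays [r].
/o/ — between /r/ and /r/, before a voiced consonant — surfaces as [oː] (rule 3).
/r/ stays [r].
/u/ (between /r/ and /d/): before a voiced consonant, so rule 3 applies → [uː].
/d/ (between /u/ and /ɡ/) is in the target of rule 1 but the environment (between two vowels) is not met → [d].
/ɡ/ — between /d/ and /u/; rule 2 does not apply here → [ɡ].
/u/ meets the environment for rule 3 (before a voiced consonant) → [uː].
/j/ stays [j].
/e/ (between /j/ and /t/): rule 3 targets it, but not before a voiced consonant → unchanged [e].
/t/ (word-final): rule 1 targets it, but not between two vowels → unchanged [t].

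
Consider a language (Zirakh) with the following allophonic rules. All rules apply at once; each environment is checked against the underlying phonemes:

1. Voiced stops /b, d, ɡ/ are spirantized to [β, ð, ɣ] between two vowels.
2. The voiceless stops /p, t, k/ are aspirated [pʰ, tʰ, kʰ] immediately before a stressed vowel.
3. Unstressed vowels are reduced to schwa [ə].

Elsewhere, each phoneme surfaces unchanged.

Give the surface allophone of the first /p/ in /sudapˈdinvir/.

/p/ (between /a/ and /d/) is in the target of rule 2 but the environment (immediately before a stressed vowel) is not met → [p].

[p]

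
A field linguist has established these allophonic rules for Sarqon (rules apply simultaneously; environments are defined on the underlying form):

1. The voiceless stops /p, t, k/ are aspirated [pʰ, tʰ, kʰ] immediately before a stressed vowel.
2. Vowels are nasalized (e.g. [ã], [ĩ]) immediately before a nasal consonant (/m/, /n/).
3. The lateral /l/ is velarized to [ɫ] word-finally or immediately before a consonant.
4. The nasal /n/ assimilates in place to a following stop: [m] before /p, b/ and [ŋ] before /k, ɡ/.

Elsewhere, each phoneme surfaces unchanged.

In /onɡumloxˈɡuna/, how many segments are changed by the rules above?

4

Segments that undergo a rule: /o/ → [õ] (rule 2); /n/ → [ŋ] (rule 4); /u/ → [ũ] (rule 2); /u/ → [ũ] (rule 2).
All other segments surface unchanged.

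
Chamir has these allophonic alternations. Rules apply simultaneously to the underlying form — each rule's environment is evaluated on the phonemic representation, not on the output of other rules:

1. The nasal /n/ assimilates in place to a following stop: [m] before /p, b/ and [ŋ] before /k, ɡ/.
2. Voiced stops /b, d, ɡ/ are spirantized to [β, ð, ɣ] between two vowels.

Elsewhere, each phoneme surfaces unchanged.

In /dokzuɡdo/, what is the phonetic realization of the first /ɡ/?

[ɡ]

/ɡ/ (between /u/ and /d/) is in the target of rule 2 but the environment (between two vowels) is not met → [ɡ].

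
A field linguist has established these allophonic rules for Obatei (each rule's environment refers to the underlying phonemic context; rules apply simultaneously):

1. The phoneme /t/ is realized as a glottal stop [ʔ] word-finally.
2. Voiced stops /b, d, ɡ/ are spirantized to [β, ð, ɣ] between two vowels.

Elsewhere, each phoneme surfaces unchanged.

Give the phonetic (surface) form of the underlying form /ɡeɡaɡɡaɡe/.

/ɡ/ (word-initial): rule 2 targets it, but not between two vowels → unchanged [ɡ].
Rule 2 applies to /ɡ/ (between /e/ and /a/: between two vowels) → [ɣ].
/ɡ/ — between /a/ and /ɡ/; rule 2 does not apply here → [ɡ].
/ɡ/ (between /ɡ/ and /a/): rule 2 targets it, but not between two vowels → unchanged [ɡ].
/ɡ/ (between /a/ and /e/): between two vowels, so rule 2 applies → [ɣ].

[ɡeɣaɡɡaɣe]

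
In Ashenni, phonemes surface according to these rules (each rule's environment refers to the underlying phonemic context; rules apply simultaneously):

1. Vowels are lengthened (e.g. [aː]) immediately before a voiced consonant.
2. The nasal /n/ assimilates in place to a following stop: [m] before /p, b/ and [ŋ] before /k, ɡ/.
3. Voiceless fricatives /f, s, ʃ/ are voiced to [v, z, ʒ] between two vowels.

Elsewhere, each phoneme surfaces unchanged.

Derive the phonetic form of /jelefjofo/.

[jeːlefjovo]

/j/ stays [j].
/e/ (between /j/ and /l/): before a voiced consonant, so rule 1 applies → [eː].
/l/ (between /e/ and /e/) is unaffected → [l].
/e/ — between /l/ and /f/; rule 1 does not apply here → [e].
/f/ (between /e/ and /j/): rule 3 targets it, but not between two vowels → unchanged [f].
/j/ (between /f/ and /o/): no rule targets it → [j].
/o/ — between /j/ and /f/; rule 1 does not apply here → [o].
/f/ — between /o/ and /o/, between two vowels — surfaces as [v] (rule 3).
/o/ (word-final) fails the environment for rule 1, so it stays [o].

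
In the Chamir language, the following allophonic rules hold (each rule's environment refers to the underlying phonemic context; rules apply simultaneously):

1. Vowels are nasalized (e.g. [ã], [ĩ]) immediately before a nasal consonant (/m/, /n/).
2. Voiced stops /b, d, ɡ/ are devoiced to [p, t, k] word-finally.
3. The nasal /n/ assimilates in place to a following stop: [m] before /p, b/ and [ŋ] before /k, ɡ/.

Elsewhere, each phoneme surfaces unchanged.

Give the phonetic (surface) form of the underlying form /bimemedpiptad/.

/b/ (word-initial) fails the environment for rule 2, so it stays [b].
/i/ (between /b/ and /m/) occurs before a nasal consonant → [ĩ] by rule 1.
Rule 1 applies to /e/ (between /m/ and /m/: before a nasal consonant) → [ẽ].
/e/ (between /m/ and /d/) is in the target of rule 1 but the environment (before a nasal consonant) is not met → [e].
/d/ (between /e/ and /p/) is in the target of rule 2 but the environment (word-finally) is not met → [d].
/i/ (between /p/ and /p/): rule 1 targets it, but not before a nasal consonant → unchanged [i].
/a/ — between /t/ and /d/; rule 1 does not apply here → [a].
/d/ (word-final): word-finally, so rule 2 applies → [t].

[bĩmẽmedpiptat]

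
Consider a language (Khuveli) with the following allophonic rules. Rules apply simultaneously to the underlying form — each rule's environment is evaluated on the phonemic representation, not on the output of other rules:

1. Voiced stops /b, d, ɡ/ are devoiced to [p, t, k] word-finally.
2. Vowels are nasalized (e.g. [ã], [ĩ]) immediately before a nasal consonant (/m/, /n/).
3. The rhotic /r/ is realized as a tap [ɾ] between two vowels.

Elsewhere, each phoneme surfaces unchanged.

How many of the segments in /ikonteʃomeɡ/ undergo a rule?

3

Segments that undergo a rule: /o/ → [õ] (rule 2); /o/ → [õ] (rule 2); /ɡ/ → [k] (rule 1).
All other segments surface unchanged.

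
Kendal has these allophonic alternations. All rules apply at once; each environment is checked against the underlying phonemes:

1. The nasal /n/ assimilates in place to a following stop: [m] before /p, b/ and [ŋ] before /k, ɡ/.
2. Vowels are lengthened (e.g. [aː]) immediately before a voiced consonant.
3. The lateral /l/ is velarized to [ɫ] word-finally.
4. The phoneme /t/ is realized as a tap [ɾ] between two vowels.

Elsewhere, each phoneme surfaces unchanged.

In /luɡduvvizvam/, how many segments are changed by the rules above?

4

Segments that undergo a rule: /u/ → [uː] (rule 2); /u/ → [uː] (rule 2); /i/ → [iː] (rule 2); /a/ → [aː] (rule 2).
All other segments surface unchanged.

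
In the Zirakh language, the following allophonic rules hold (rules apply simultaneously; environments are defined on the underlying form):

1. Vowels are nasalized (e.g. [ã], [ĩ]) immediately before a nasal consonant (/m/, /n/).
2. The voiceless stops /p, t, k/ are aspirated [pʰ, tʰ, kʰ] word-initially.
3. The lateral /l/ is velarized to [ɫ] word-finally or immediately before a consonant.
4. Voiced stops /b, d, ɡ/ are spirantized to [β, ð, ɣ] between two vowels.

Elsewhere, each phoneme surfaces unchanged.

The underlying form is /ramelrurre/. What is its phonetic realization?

/r/ (word-initial): no rule targets it → [r].
/a/ — between /r/ and /m/, before a nasal consonant — surfaces as [ã] (rule 1).
/m/ (between /a/ and /e/): no rule targets it → [m].
/e/ (between /m/ and /l/) is in the target of rule 1 but the environment (before a nasal consonant) is not met → [e].
/l/ (between /e/ and /r/) occurs word-finally or immediately before a consonant → [ɫ] by rule 3.
/r/ (between /l/ and /u/): no rule targets it → [r].
/u/ (between /r/ and /r/) fails the environment for rule 1, so it stays [u].
/r/ (between /u/ and /r/) is unaffected → [r].
/r/ stays [r].
/e/ — word-final; rule 1 does not apply here → [e].

[rãmeɫrurre]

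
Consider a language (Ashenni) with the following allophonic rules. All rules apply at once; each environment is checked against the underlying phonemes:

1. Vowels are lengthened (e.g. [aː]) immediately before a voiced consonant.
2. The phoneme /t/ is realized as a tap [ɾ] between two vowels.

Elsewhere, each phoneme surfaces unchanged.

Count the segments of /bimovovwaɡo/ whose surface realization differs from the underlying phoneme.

4

Segments that undergo a rule: /i/ → [iː] (rule 1); /o/ → [oː] (rule 1); /o/ → [oː] (rule 1); /a/ → [aː] (rule 1).
All other segments surface unchanged.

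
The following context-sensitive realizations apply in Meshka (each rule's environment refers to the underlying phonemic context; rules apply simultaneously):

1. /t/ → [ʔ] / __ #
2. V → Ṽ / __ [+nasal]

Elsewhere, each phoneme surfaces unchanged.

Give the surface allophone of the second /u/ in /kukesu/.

[u]

/u/ (word-final) is in the target of rule 2 but the environment (before a nasal consonant) is not met → [u].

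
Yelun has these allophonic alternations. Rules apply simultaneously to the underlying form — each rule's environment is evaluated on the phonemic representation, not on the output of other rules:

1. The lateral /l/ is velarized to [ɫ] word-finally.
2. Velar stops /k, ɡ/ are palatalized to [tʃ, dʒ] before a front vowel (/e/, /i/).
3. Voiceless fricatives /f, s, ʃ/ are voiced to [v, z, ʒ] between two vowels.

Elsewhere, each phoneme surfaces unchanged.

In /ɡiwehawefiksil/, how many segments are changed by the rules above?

Segments that undergo a rule: /ɡ/ → [dʒ] (rule 2); /f/ → [v] (rule 3); /l/ → [ɫ] (rule 1).
All other segments surface unchanged.

3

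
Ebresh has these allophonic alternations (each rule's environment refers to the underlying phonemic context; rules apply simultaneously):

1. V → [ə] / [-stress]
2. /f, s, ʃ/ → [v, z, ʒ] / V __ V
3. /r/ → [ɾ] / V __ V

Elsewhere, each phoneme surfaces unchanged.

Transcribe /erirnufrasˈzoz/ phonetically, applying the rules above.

[əɾərnəfrəsˈzoz]

/e/ (word-initial): in an unstressed syllable, so rule 1 applies → [ə].
/r/ (between /e/ and /i/) occurs between two vowels → [ɾ] by rule 3.
/i/ (between /r/ and /r/): in an unstressed syllable, so rule 1 applies → [ə].
/r/ (between /i/ and /n/) fails the environment for rule 3, so it stays [r].
/n/ — not in any rule's target class → [n].
/u/ (between /n/ and /f/) occurs in an unstressed syllable → [ə] by rule 1.
/f/ (between /u/ and /r/) is in the target of rule 2 but the environment (between two vowels) is not met → [f].
/r/ (between /f/ and /a/): rule 3 targets it, but not between two vowels → unchanged [r].
/a/ meets the environment for rule 1 (in an unstressed syllable) → [ə].
/s/ (between /a/ and /z/) is in the target of rule 2 but the environment (between two vowels) is not met → [s].
/z/ (between /s/ and /o/): no rule targets it → [z].
/o/ (between /z/ and /z/) fails the environment for rule 1, so it stays [o].
/z/ stays [z].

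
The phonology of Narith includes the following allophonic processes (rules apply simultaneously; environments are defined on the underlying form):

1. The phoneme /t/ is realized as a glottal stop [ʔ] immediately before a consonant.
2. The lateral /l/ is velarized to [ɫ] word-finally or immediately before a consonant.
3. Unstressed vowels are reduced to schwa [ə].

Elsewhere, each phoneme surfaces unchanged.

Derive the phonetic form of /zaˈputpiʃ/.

[zəˈpuʔpəʃ]

/z/ stays [z].
/a/ (between /z/ and /p/) occurs in an unstressed syllable → [ə] by rule 3.
/p/ (between /a/ and /u/) is unaffected → [p].
/u/ — between /p/ and /t/; rule 3 does not apply here → [u].
/t/ — between /u/ and /p/, immediately before a consonant — surfaces as [ʔ] (rule 1).
/p/ — not in any rule's target class → [p].
/i/ meets the environment for rule 3 (in an unstressed syllable) → [ə].
/ʃ/ (word-final) is unaffected → [ʃ].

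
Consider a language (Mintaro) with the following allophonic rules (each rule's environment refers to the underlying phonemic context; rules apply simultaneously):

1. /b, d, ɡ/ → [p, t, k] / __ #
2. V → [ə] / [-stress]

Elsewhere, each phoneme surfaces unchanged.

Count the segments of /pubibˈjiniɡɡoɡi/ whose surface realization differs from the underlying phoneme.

Segments that undergo a rule: /u/ → [ə] (rule 2); /i/ → [ə] (rule 2); /i/ → [ə] (rule 2); /o/ → [ə] (rule 2); /i/ → [ə] (rule 2).
All other segments surface unchanged.

5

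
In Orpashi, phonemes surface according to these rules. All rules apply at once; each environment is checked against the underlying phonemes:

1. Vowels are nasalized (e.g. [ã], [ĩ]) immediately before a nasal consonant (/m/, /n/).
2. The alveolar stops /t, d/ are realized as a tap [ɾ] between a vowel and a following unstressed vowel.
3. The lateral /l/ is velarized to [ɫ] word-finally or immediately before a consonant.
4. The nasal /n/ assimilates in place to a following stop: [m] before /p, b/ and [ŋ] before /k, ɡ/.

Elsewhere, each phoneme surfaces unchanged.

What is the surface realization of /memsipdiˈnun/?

/e/ (between /m/ and /m/) occurs before a nasal consonant → [ẽ] by rule 1.
/i/ (between /s/ and /p/) fails the environment for rule 1, so it stays [i].
/d/ — between /p/ and /i/; rule 2 does not apply here → [d].
Rule 1 applies to /i/ (between /d/ and /n/: before a nasal consonant) → [ĩ].
/n/ (between /i/ and /u/): rule 4 targets it, but not before a labial or velar stop → unchanged [n].
/u/ (between /n/ and /n/) occurs before a nasal consonant → [ũ] by rule 1.
/n/ — word-final; rule 4 does not apply here → [n].

[mẽmsipdĩˈnũn]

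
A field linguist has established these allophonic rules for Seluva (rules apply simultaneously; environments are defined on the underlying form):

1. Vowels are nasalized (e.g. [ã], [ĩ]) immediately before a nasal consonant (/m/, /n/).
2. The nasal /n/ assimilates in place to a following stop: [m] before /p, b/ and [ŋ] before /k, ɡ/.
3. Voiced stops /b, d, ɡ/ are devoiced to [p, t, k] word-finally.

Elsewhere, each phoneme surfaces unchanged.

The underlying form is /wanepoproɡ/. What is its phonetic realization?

/w/ (word-initial): no rule targets it → [w].
/a/ meets the environment for rule 1 (before a nasal consonant) → [ã].
/n/ (between /a/ and /e/) fails the environment for rule 2, so it stays [n].
/e/ (between /n/ and /p/) is in the target of rule 1 but the environment (before a nasal consonant) is not met → [e].
/p/ (between /e/ and /o/): no rule targets it → [p].
/o/ (between /p/ and /p/): rule 1 targets it, but not before a nasal consonant → unchanged [o].
/p/ stays [p].
/r/ (between /p/ and /o/) is unaffected → [r].
/o/ — between /r/ and /ɡ/; rule 1 does not apply here → [o].
Rule 3 applies to /ɡ/ (word-final: word-finally) → [k].

[wãnepoprok]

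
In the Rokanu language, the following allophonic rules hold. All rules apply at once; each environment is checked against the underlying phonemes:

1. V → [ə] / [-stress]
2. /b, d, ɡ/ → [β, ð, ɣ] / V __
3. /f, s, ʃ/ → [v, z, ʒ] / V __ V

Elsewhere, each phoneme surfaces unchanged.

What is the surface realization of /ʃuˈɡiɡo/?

/ʃ/ — word-initial; rule 3 does not apply here → [ʃ].
Rule 1 applies to /u/ (between /ʃ/ and /ɡ/: in an unstressed syllable) → [ə].
/ɡ/ meets the environment for rule 2 (immediately after a vowel) → [ɣ].
/i/ (between /ɡ/ and /ɡ/): rule 1 targets it, but not in an unstressed syllable → unchanged [i].
/ɡ/ (between /i/ and /o/): immediately after a vowel, so rule 2 applies → [ɣ].
/o/ (word-final): in an unstressed syllable, so rule 1 applies → [ə].

[ʃəˈɣiɣə]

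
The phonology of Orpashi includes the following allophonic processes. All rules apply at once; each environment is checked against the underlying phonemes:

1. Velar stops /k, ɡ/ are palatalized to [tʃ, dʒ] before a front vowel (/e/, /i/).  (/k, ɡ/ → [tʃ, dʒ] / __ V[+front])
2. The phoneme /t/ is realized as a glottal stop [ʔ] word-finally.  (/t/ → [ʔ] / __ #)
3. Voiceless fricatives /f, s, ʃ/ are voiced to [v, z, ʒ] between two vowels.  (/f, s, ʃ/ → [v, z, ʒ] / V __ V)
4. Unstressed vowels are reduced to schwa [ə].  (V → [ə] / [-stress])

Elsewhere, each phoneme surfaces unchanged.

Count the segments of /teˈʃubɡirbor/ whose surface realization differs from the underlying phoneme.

Segments that undergo a rule: /e/ → [ə] (rule 4); /ʃ/ → [ʒ] (rule 3); /ɡ/ → [dʒ] (rule 1); /i/ → [ə] (rule 4); /o/ → [ə] (rule 4).
All other segments surface unchanged.

5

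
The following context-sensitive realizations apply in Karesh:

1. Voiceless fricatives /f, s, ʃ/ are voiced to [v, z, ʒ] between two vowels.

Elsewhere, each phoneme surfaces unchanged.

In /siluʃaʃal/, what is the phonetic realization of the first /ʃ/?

[ʒ]

/ʃ/ — between /u/ and /a/, between two vowels — surfaces as [ʒ] (rule 1).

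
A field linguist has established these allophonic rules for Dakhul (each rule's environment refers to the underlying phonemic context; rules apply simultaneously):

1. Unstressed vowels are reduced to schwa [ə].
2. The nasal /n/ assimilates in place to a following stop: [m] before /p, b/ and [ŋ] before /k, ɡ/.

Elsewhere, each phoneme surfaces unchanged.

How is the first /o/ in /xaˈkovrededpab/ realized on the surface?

[o]

/o/ (between /k/ and /v/): rule 1 targets it, but not in an unstressed syllable → unchanged [o].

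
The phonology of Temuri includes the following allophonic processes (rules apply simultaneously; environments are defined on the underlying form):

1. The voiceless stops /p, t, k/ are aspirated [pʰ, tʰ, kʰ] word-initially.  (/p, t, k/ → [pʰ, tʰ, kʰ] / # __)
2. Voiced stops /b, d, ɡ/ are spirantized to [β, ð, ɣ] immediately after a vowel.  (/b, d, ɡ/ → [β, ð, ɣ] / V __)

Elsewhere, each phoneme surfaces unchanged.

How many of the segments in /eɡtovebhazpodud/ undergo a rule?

Segments that undergo a rule: /ɡ/ → [ɣ] (rule 2); /b/ → [β] (rule 2); /d/ → [ð] (rule 2); /d/ → [ð] (rule 2).
All other segments surface unchanged.

4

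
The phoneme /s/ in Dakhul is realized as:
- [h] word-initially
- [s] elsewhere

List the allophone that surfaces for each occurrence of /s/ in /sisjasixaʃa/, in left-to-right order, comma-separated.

[h], [s], [s]

Occurrence 1 (position 1): word-initially → [h].
Occurrence 2 (position 3): no conditioning environment matches → elsewhere allophone [s].
Occurrence 3 (position 6): no conditioning environment matches → elsewhere allophone [s].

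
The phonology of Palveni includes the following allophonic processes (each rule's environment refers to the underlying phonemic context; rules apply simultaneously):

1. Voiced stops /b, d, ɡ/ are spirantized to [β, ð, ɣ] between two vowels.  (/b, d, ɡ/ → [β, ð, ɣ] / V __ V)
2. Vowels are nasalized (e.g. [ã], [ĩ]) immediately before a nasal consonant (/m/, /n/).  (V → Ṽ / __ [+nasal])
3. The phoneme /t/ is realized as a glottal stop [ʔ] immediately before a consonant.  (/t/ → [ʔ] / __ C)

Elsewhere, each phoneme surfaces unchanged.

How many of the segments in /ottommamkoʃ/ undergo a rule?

3

Segments that undergo a rule: /t/ → [ʔ] (rule 3); /o/ → [õ] (rule 2); /a/ → [ã] (rule 2).
All other segments surface unchanged.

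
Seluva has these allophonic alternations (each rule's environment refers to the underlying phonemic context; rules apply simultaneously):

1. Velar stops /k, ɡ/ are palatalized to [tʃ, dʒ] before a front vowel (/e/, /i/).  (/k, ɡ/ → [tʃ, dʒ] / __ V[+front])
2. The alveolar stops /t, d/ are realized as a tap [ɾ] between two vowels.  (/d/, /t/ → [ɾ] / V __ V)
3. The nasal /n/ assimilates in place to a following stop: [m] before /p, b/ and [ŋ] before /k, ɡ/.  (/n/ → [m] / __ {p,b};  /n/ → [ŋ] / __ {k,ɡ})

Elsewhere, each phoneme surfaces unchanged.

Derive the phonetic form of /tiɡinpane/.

[tidʒimpane]

/t/ (word-initial) fails the environment for rule 2, so it stays [t].
/ɡ/ (between /i/ and /i/) occurs before a front vowel → [dʒ] by rule 1.
Rule 3 applies to /n/ (between /i/ and /p/: before a labial or velar stop) → [m].
/n/ (between /a/ and /e/) is in the target of rule 3 but the environment (before a labial or velar stop) is not met → [n].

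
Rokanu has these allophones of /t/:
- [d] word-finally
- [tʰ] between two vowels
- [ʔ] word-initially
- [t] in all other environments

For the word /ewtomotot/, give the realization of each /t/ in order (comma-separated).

[t], [tʰ], [d]

Occurrence 1 (position 3): no conditioning environment matches → elsewhere allophone [t].
Occurrence 2 (position 7): between two vowels → [tʰ].
Occurrence 3 (position 9): word-finally → [d].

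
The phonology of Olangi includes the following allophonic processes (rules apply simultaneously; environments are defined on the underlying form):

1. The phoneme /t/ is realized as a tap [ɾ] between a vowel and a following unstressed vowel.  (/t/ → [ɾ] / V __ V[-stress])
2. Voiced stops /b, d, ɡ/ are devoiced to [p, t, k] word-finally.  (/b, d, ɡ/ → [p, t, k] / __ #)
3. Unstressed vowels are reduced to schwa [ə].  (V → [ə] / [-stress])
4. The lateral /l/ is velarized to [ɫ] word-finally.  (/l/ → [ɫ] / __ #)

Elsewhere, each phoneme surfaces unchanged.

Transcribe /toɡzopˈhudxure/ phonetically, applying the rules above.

/t/ — word-initial; rule 1 does not apply here → [t].
/o/ meets the environment for rule 3 (in an unstressed syllable) → [ə].
/ɡ/ (between /o/ and /z/) is in the target of rule 2 but the environment (word-finally) is not met → [ɡ].
/z/ (between /ɡ/ and /o/) is unaffected → [z].
Rule 3 applies to /o/ (between /z/ and /p/: in an unstressed syllable) → [ə].
/p/ (between /o/ and /h/) is unaffected → [p].
/h/ — not in any rule's target class → [h].
/u/ (between /h/ and /d/) is in the target of rule 3 but the environment (in an unstressed syllable) is not met → [u].
/d/ (between /u/ and /x/) is in the target of rule 2 but the environment (word-finally) is not met → [d].
/x/ (between /d/ and /u/): no rule targets it → [x].
/u/ — between /x/ and /r/, in an unstressed syllable — surfaces as [ə] (rule 3).
/r/ (between /u/ and /e/) is unaffected → [r].
/e/ meets the environment for rule 3 (in an unstressed syllable) → [ə].

[təɡzəpˈhudxərə]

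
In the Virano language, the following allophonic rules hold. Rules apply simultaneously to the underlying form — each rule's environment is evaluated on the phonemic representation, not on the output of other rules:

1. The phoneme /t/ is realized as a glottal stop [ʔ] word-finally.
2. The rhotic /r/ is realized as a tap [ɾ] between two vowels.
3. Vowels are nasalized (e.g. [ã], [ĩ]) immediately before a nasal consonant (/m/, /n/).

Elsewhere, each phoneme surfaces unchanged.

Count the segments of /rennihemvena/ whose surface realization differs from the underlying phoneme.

3

Segments that undergo a rule: /e/ → [ẽ] (rule 3); /e/ → [ẽ] (rule 3); /e/ → [ẽ] (rule 3).
All other segments surface unchanged.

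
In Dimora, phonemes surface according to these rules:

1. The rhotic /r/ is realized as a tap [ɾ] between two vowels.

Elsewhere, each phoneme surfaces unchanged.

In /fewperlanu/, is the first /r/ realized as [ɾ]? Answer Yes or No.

/r/ (between /e/ and /l/) is in the target of rule 1 but the environment (between two vowels) is not met → [r].
The actual realization is [r], not [ɾ].

No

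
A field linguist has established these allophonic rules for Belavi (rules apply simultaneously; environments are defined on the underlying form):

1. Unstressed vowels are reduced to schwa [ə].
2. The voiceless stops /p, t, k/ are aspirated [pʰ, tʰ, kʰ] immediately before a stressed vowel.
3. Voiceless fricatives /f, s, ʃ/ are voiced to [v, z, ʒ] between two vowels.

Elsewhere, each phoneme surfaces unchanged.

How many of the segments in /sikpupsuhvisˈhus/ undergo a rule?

Segments that undergo a rule: /i/ → [ə] (rule 1); /u/ → [ə] (rule 1); /u/ → [ə] (rule 1); /i/ → [ə] (rule 1).
All other segments surface unchanged.

4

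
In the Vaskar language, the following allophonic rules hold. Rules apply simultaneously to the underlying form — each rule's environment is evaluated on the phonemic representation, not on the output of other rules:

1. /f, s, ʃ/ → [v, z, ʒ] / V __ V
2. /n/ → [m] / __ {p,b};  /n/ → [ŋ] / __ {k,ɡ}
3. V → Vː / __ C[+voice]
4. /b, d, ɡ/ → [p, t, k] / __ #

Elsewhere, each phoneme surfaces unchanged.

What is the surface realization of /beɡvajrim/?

/b/ — word-initial; rule 4 does not apply here → [b].
/e/ meets the environment for rule 3 (before a voiced consonant) → [eː].
/ɡ/ — between /e/ and /v/; rule 4 does not apply here → [ɡ].
/v/ stays [v].
/a/ (between /v/ and /j/) occurs before a voiced consonant → [aː] by rule 3.
/j/ (between /a/ and /r/): no rule targets it → [j].
/r/ (between /j/ and /i/): no rule targets it → [r].
/i/ — between /r/ and /m/, before a voiced consonant — surfaces as [iː] (rule 3).
/m/ — not in any rule's target class → [m].

[beːɡvaːjriːm]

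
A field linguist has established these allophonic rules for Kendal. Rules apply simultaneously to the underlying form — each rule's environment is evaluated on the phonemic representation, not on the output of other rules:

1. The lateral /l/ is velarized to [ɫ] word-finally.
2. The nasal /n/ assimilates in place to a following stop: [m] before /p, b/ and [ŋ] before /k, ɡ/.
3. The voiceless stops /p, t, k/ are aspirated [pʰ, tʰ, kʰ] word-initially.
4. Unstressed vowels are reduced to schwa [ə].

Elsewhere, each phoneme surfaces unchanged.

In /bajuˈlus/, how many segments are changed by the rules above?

2

Segments that undergo a rule: /a/ → [ə] (rule 4); /u/ → [ə] (rule 4).
All other segments surface unchanged.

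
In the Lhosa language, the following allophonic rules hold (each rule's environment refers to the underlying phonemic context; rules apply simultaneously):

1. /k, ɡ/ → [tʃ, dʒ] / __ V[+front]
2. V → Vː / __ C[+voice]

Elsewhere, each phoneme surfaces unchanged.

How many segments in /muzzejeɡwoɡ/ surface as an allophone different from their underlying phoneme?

Segments that undergo a rule: /u/ → [uː] (rule 2); /e/ → [eː] (rule 2); /e/ → [eː] (rule 2); /o/ → [oː] (rule 2).
All other segments surface unchanged.

4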